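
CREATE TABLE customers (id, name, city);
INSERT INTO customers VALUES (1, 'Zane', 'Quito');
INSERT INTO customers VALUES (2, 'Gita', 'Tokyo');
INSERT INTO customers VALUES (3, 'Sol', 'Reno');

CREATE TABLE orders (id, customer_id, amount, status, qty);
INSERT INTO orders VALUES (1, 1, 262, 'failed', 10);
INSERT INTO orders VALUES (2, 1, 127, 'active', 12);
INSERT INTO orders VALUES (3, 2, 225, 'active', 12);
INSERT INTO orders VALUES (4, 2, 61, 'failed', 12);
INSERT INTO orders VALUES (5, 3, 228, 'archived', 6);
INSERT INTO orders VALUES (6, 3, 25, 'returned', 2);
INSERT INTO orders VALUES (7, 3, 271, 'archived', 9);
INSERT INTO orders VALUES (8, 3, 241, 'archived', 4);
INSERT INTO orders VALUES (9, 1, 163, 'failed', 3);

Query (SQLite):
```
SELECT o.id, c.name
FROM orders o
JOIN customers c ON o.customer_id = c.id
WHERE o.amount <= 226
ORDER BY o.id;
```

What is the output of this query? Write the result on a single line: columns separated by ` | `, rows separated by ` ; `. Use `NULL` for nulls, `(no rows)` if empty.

2 | Zane ; 3 | Gita ; 4 | Gita ; 6 | Sol ; 9 | Zane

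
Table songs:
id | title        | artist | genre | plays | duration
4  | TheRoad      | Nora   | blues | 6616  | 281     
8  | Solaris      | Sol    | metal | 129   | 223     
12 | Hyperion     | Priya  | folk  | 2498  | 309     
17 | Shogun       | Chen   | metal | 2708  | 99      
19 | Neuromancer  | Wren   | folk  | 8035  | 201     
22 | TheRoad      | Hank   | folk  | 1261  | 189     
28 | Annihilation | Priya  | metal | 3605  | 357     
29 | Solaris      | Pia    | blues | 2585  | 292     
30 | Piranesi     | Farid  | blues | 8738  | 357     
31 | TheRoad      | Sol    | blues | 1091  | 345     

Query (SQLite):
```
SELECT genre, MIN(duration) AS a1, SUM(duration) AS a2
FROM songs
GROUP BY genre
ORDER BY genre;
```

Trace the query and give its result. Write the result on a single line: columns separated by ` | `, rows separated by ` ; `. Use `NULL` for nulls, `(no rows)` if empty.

Group songs by genre.
Per group compute: MIN(duration), SUM(duration).
  blues: ids {4, 29, 30, 31} → MIN(duration)=281, SUM(duration)=1275
  folk: ids {12, 19, 22} → MIN(duration)=189, SUM(duration)=699
  metal: ids {8, 17, 28} → MIN(duration)=99, SUM(duration)=679

blues | 281 | 1275 ; folk | 189 | 699 ; metal | 99 | 679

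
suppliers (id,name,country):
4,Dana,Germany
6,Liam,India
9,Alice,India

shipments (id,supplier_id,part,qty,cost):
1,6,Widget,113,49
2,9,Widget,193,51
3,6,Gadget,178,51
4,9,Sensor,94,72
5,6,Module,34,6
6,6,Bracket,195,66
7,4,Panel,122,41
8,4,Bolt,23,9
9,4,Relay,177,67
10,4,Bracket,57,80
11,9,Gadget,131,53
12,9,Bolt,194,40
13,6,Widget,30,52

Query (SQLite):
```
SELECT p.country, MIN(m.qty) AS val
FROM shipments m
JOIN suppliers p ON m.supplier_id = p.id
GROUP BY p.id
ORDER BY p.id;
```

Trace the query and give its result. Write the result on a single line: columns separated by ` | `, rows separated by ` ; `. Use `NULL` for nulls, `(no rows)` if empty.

Germany | 23 ; India | 30 ; India | 94

Join each shipments row to its suppliers via supplier_id.
Group joined rows by suppliers.id; compute MIN(m.qty) per group.
  4: ids {7, 8, 9, 10} → MIN(m.qty)=23
  6: ids {1, 3, 5, 6, 13} → MIN(m.qty)=30
  9: ids {2, 4, 11, 12} → MIN(m.qty)=94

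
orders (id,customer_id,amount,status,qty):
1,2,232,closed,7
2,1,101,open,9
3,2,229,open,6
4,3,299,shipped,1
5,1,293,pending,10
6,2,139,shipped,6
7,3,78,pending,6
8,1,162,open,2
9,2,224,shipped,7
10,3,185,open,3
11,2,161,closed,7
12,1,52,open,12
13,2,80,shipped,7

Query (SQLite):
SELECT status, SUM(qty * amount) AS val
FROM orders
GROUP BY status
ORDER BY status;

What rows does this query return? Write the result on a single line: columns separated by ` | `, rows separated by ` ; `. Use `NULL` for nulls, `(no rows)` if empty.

closed | 2751 ; open | 3786 ; pending | 3398 ; shipped | 3261

For each row compute qty * amount.
Group by status; take SUM of the expression per group.
  closed: ids {1, 11} → SUM(qty * amount)=2751
  open: ids {2, 3, 8, 10, 12} → SUM(qty * amount)=3786
  pending: ids {5, 7} → SUM(qty * amount)=3398
  shipped: ids {4, 6, 9, 13} → SUM(qty * amount)=3261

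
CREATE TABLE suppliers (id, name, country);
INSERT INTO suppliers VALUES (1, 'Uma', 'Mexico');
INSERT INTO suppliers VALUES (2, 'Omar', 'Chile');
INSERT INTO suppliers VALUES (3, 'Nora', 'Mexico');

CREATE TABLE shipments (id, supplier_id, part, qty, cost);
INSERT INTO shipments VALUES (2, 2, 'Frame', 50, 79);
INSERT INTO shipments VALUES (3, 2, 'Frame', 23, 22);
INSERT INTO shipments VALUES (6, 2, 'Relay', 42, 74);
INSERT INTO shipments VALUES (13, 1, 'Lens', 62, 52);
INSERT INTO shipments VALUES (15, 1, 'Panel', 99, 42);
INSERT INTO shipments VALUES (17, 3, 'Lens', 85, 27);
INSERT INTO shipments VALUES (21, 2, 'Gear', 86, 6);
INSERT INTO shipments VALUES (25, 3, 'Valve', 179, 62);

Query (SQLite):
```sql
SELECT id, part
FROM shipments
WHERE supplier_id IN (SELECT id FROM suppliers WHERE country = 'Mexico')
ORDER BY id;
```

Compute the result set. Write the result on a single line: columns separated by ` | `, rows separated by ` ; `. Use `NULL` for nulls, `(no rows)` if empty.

13 | Lens ; 15 | Panel ; 17 | Lens ; 25 | Valve

Inner query: suppliers.id where country = 'Mexico'.
Outer: keep shipments rows whose supplier_id is in that set.
Inner query → {1, 3}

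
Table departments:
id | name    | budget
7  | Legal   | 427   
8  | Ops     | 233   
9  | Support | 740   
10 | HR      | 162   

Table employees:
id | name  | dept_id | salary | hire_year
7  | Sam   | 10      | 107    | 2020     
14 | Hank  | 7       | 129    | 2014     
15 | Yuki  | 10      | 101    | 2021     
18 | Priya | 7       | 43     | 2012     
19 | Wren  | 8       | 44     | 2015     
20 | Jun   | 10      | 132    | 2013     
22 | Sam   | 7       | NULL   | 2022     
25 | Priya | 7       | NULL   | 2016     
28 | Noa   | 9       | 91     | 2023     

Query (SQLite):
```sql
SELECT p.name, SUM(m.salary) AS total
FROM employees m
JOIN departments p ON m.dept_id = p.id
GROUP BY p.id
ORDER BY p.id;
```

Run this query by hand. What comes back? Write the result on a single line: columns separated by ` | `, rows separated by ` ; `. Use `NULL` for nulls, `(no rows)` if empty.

Join each employees row to its departments via dept_id.
Group joined rows by departments.id; compute SUM(m.salary) per group.
  7: ids {14, 18, 22, 25} → SUM(m.salary)=172
  8: ids {19} → SUM(m.salary)=44
  9: ids {28} → SUM(m.salary)=91
  10: ids {7, 15, 20} → SUM(m.salary)=340

Legal | 172 ; Ops | 44 ; Support | 91 ; HR | 340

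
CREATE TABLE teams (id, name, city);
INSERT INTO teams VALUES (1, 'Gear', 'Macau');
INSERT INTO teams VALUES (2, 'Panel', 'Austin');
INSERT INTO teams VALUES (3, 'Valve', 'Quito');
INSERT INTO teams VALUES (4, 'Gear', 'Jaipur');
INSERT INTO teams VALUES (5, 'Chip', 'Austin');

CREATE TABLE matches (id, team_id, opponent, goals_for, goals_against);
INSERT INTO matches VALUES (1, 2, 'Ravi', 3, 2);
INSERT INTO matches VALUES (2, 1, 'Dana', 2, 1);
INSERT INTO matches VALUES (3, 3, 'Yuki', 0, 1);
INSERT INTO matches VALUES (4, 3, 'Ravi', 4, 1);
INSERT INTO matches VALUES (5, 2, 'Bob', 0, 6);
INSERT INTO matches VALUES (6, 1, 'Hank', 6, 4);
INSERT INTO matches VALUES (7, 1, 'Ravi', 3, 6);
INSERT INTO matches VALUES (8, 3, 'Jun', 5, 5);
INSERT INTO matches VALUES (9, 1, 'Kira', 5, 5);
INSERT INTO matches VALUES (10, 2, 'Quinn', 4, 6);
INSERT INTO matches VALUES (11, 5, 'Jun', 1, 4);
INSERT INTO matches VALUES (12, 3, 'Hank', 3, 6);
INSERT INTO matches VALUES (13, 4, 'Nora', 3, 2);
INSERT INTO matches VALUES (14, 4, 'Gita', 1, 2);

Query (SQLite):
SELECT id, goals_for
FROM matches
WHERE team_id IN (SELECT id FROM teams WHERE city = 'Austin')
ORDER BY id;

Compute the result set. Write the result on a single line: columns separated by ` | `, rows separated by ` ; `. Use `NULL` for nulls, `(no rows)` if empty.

1 | 3 ; 5 | 0 ; 10 | 4 ; 11 | 1

Inner query: teams.id where city = 'Austin'.
Outer: keep matches rows whose team_id is in that set.
Inner query → {2, 5}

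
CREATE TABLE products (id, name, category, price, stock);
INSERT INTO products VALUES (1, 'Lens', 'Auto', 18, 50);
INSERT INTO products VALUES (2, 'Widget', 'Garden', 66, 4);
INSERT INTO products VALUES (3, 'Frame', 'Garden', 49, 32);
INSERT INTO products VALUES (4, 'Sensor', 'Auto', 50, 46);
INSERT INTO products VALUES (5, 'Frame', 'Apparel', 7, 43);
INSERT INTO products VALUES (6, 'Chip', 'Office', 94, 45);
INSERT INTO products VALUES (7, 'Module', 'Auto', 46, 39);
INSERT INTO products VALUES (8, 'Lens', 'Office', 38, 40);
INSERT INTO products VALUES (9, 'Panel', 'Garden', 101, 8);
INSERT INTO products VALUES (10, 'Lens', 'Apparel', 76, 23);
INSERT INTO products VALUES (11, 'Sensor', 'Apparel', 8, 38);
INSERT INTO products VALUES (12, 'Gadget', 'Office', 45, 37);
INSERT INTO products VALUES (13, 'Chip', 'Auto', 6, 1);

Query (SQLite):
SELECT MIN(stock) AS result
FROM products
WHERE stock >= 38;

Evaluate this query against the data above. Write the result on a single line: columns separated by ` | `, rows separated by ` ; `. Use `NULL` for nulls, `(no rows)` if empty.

38

Rows where stock >= 38 → stock values: [50, 46, 43, 45, 39, 40, 38].
MIN of non-NULL values = 38.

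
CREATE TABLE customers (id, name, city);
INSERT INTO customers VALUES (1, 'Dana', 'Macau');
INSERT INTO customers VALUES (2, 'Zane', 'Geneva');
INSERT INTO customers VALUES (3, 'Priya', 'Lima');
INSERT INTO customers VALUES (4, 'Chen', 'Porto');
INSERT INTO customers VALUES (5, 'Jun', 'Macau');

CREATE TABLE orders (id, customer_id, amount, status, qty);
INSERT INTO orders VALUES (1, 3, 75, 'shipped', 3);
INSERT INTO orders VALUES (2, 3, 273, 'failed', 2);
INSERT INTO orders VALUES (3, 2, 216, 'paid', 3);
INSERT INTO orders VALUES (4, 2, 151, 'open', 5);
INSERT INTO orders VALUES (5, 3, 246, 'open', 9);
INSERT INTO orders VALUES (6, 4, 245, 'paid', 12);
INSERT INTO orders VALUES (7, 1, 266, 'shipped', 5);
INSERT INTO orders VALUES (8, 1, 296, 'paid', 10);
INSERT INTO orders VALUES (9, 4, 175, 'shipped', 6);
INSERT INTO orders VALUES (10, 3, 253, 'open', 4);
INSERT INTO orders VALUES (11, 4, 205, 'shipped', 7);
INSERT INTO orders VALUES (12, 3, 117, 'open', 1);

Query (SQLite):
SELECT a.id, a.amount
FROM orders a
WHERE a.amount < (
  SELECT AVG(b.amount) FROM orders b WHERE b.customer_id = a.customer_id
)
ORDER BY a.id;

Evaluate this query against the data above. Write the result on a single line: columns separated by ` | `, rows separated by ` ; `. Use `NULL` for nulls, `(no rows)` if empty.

For each orders row a, compute AVG(amount) over rows sharing a.customer_id.
Keep row a if a.amount < that per-group AVG.
  customer_id=1: AVG(amount) = 281.0
  customer_id=2: AVG(amount) = 183.5
  customer_id=3: AVG(amount) = 192.8
  customer_id=4: AVG(amount) = 208.333333

1 | 75 ; 4 | 151 ; 7 | 266 ; 9 | 175 ; 11 | 205 ; 12 | 117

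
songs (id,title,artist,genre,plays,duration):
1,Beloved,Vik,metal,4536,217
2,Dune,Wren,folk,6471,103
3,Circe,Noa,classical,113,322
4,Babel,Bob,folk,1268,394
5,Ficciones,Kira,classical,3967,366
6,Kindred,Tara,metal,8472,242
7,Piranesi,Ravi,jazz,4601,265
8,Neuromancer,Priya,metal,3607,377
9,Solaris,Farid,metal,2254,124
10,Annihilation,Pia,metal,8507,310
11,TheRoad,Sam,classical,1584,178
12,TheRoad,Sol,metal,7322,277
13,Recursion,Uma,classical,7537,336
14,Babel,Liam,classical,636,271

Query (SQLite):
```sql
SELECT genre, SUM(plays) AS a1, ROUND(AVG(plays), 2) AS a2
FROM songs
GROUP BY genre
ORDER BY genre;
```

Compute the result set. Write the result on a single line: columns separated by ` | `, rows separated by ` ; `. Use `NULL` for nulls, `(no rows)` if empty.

Group songs by genre.
Per group compute: SUM(plays), ROUND(AVG(plays), 2).
  classical: ids {3, 5, 11, 13, 14} → SUM(plays)=13837, ROUND(AVG(plays), 2)=2767.4
  folk: ids {2, 4} → SUM(plays)=7739, ROUND(AVG(plays), 2)=3869.5
  jazz: ids {7} → SUM(plays)=4601, ROUND(AVG(plays), 2)=4601
  metal: ids {1, 6, 8, 9, 10, 12} → SUM(plays)=34698, ROUND(AVG(plays), 2)=5783

classical | 13837 | 2767.4 ; folk | 7739 | 3869.5 ; jazz | 4601 | 4601 ; metal | 34698 | 5783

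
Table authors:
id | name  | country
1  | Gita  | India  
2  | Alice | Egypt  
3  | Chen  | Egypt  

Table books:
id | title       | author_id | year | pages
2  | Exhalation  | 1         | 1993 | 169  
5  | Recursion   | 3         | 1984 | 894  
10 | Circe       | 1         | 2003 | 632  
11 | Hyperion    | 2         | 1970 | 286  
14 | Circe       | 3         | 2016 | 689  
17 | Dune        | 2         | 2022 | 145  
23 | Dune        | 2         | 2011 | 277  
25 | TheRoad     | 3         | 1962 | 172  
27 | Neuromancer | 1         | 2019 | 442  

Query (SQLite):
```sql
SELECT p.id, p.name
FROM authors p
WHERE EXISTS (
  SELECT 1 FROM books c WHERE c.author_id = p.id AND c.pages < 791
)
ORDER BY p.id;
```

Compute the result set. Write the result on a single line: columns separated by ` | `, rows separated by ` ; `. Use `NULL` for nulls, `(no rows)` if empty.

For each authors row, check whether any books with matching author_id has pages < 791.
Keep rows where that is true.

1 | Gita ; 2 | Alice ; 3 | Chen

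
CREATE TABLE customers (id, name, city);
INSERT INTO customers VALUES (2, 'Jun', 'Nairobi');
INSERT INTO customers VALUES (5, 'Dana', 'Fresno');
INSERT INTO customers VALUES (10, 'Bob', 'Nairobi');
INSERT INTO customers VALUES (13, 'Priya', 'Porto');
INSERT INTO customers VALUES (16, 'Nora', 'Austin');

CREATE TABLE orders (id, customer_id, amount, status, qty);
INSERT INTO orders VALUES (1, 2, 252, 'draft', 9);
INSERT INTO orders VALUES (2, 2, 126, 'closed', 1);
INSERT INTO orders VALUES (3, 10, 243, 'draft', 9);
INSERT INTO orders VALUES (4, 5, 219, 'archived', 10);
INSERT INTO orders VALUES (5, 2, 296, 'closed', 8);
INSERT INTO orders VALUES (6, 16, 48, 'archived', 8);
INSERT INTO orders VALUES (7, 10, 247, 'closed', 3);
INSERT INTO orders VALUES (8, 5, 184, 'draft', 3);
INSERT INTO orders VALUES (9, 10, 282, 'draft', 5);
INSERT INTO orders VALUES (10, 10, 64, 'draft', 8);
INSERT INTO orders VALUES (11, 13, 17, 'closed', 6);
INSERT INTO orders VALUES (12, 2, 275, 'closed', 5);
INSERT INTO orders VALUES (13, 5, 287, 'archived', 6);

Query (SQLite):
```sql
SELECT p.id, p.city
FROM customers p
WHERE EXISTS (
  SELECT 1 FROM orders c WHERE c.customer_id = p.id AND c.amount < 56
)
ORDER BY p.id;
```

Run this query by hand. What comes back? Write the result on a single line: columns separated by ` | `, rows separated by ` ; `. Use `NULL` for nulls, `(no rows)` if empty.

13 | Porto ; 16 | Austin

For each customers row, check whether any orders with matching customer_id has amount < 56.
Keep rows where that is true.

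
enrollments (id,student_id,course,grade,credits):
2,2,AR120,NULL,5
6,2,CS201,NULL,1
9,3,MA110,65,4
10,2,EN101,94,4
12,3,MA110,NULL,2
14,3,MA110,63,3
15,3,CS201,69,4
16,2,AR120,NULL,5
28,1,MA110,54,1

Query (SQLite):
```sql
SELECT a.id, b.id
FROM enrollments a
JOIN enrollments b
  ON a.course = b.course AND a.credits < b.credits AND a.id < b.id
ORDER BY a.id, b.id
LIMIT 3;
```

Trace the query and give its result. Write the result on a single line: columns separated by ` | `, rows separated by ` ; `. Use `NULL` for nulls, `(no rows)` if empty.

Pairs (a,b) with same course, a.credits < b.credits, a.id < b.id.
course groups: AR120:{2,16} CS201:{6,15} EN101:{10} MA110:{9,12,14,28}
Ordered by (a.id, b.id); first 3.

6 | 15 ; 12 | 14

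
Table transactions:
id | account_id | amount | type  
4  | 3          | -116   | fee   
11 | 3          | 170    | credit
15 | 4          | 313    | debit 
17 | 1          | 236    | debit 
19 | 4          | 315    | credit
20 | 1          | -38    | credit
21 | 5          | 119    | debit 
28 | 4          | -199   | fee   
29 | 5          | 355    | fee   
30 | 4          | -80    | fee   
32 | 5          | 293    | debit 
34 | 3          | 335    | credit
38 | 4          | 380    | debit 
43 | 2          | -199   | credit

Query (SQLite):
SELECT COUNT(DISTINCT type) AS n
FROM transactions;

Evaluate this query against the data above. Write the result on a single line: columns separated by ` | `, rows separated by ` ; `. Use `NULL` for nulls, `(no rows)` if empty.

Count distinct non-NULL type values.

3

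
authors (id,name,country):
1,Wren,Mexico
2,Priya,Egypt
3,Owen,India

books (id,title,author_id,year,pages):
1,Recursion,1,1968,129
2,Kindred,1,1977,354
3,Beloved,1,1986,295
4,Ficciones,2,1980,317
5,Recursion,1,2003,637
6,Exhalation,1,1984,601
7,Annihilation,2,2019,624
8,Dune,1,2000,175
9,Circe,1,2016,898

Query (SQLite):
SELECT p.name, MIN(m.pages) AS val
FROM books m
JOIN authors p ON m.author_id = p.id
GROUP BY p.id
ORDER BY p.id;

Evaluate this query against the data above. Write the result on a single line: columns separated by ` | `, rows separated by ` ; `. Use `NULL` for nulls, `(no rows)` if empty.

Join each books row to its authors via author_id.
Group joined rows by authors.id; compute MIN(m.pages) per group.
  1: ids {1, 2, 3, 5, 6, 8, 9} → MIN(m.pages)=129
  2: ids {4, 7} → MIN(m.pages)=317

Wren | 129 ; Priya | 317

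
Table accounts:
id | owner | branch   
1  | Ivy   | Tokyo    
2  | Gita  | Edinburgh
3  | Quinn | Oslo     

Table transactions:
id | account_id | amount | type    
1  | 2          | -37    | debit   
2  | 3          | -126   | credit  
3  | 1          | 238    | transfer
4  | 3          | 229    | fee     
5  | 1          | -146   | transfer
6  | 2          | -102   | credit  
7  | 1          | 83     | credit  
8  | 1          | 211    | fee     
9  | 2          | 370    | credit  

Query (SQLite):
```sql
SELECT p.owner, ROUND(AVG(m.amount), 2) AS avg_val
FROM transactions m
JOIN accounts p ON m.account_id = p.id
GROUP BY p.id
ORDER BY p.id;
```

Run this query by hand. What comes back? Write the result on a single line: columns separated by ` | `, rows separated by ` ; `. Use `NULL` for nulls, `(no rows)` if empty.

Ivy | 96.5 ; Gita | 77 ; Quinn | 51.5

Join each transactions row to its accounts via account_id.
Group joined rows by accounts.id; compute ROUND(AVG(m.amount), 2) per group.
  1: ids {3, 5, 7, 8} → ROUND(AVG(m.amount), 2)=96.5
  2: ids {1, 6, 9} → ROUND(AVG(m.amount), 2)=77
  3: ids {2, 4} → ROUND(AVG(m.amount), 2)=51.5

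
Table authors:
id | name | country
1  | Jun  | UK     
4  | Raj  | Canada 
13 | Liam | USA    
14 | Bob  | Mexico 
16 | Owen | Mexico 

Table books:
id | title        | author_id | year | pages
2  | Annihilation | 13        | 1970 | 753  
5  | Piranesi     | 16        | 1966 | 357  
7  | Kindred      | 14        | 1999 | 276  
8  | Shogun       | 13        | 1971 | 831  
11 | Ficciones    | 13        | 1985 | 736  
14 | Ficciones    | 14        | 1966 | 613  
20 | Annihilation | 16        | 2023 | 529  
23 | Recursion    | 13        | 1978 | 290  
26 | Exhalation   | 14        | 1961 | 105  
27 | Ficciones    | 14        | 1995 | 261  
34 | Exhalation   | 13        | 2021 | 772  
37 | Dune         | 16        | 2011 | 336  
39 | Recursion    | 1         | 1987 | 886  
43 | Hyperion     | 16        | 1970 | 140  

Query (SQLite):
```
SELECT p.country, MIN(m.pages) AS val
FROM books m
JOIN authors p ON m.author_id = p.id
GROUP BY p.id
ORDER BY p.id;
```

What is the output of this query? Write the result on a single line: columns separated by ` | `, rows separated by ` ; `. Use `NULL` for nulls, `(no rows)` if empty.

UK | 886 ; USA | 290 ; Mexico | 105 ; Mexico | 140

Join each books row to its authors via author_id.
Group joined rows by authors.id; compute MIN(m.pages) per group.
  1: ids {39} → MIN(m.pages)=886
  13: ids {2, 8, 11, 23, 34} → MIN(m.pages)=290
  14: ids {7, 14, 26, 27} → MIN(m.pages)=105
  16: ids {5, 20, 37, 43} → MIN(m.pages)=140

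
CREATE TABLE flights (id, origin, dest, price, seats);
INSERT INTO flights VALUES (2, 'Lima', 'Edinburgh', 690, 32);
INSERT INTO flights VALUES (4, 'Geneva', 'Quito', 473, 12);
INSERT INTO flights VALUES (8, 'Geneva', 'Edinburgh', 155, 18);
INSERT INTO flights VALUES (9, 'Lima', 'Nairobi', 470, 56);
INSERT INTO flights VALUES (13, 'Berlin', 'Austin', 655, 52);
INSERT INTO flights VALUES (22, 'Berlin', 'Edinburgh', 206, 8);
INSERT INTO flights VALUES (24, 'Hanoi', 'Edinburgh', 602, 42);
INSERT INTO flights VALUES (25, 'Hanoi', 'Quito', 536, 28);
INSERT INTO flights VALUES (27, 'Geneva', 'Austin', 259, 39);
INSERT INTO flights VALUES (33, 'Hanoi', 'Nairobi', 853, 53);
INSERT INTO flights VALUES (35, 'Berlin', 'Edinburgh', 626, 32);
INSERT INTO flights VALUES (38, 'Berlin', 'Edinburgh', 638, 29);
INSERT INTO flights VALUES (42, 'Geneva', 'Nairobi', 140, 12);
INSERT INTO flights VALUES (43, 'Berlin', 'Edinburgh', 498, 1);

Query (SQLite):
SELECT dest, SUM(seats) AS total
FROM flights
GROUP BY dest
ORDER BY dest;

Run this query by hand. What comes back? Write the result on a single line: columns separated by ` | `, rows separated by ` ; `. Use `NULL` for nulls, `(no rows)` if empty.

Austin | 91 ; Edinburgh | 162 ; Nairobi | 121 ; Quito | 40

Partition flights by dest; compute SUM(seats) within each group.
  Austin: ids {13, 27} → SUM(seats)=91
  Edinburgh: ids {2, 8, 22, 24, 35, 38, 43} → SUM(seats)=162
  Nairobi: ids {9, 33, 42} → SUM(seats)=121
  Quito: ids {4, 25} → SUM(seats)=40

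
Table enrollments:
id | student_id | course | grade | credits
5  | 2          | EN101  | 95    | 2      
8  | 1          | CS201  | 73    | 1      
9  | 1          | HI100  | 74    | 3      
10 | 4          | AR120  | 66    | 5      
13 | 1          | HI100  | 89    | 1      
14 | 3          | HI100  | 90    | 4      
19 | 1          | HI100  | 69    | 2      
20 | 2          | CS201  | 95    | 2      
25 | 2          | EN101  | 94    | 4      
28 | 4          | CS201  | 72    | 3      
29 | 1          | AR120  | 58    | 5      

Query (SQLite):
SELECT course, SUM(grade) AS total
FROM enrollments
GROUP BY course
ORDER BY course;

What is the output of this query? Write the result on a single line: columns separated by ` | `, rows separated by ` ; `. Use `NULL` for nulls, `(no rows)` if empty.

AR120 | 124 ; CS201 | 240 ; EN101 | 189 ; HI100 | 322

Partition enrollments by course; compute SUM(grade) within each group.
  AR120: ids {10, 29} → SUM(grade)=124
  CS201: ids {8, 20, 28} → SUM(grade)=240
  EN101: ids {5, 25} → SUM(grade)=189
  HI100: ids {9, 13, 14, 19} → SUM(grade)=322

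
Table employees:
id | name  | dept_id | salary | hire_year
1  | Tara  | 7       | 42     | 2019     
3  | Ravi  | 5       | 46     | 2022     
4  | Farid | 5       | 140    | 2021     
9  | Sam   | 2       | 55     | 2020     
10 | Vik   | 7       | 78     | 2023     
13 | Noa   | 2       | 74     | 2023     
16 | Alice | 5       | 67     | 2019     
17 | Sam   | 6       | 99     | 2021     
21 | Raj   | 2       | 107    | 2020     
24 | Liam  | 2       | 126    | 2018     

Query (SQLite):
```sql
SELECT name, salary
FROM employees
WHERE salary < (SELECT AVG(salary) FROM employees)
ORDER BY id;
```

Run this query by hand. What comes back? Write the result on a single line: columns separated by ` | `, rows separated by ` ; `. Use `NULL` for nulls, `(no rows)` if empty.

Tara | 42 ; Ravi | 46 ; Sam | 55 ; Vik | 78 ; Noa | 74 ; Alice | 67

Scalar subquery: AVG(salary) over all employees rows = 83.4.
Keep rows where salary < that value.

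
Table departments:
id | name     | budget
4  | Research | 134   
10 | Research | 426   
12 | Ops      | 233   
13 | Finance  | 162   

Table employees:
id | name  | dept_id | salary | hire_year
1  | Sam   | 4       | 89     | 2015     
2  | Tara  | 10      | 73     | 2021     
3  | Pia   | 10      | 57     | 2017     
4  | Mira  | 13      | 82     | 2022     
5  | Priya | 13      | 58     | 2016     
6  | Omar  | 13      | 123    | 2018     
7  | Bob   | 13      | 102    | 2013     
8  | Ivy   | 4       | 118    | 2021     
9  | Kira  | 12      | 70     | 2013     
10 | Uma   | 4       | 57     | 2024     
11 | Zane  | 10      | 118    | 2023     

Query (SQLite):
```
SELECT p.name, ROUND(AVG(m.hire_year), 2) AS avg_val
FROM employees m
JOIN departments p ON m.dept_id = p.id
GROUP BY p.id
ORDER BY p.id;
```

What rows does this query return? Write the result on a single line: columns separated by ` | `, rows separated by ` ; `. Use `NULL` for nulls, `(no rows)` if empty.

Join each employees row to its departments via dept_id.
Group joined rows by departments.id; compute ROUND(AVG(m.hire_year), 2) per group.
  4: ids {1, 8, 10} → ROUND(AVG(m.hire_year), 2)=2020
  10: ids {2, 3, 11} → ROUND(AVG(m.hire_year), 2)=2020.33
  12: ids {9} → ROUND(AVG(m.hire_year), 2)=2013
  13: ids {4, 5, 6, 7} → ROUND(AVG(m.hire_year), 2)=2017.25

Research | 2020 ; Research | 2020.33 ; Ops | 2013 ; Finance | 2017.25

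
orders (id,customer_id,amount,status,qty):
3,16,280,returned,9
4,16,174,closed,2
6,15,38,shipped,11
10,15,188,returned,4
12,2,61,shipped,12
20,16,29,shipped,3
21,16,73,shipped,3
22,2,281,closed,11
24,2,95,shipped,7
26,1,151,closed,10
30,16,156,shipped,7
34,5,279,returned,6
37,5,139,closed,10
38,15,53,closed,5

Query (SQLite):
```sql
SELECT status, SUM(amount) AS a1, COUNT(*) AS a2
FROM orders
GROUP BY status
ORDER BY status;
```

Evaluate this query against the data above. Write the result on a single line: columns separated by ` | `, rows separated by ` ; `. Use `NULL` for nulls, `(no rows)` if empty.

Group orders by status.
Per group compute: SUM(amount), COUNT(*).
  closed: ids {4, 22, 26, 37, 38} → SUM(amount)=798, COUNT(*)=5
  returned: ids {3, 10, 34} → SUM(amount)=747, COUNT(*)=3
  shipped: ids {6, 12, 20, 21, 24, 30} → SUM(amount)=452, COUNT(*)=6

closed | 798 | 5 ; returned | 747 | 3 ; shipped | 452 | 6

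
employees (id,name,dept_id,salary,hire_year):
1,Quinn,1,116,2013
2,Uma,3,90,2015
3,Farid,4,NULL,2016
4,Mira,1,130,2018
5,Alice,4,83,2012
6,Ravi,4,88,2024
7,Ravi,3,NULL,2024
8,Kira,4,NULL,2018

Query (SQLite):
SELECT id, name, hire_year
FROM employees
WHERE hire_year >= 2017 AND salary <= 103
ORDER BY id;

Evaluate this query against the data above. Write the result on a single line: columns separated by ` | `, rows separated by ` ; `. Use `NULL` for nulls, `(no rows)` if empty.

6 | Ravi | 2024

hire_year >= 2017: ids {4, 6, 7, 8}
salary <= 103: ids {2, 5, 6}
Combine with AND.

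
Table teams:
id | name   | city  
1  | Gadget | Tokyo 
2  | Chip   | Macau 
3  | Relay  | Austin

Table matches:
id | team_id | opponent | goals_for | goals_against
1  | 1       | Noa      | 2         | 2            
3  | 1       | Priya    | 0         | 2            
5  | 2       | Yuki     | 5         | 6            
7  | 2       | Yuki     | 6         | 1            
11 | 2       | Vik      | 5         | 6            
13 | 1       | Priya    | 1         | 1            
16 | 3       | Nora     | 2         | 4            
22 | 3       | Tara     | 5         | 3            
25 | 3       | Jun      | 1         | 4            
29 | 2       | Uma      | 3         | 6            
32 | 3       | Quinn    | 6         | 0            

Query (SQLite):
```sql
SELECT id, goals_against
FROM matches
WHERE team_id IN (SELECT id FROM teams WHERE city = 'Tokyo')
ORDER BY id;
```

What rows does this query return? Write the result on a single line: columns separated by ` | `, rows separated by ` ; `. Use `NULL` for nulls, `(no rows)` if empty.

Inner query: teams.id where city = 'Tokyo'.
Outer: keep matches rows whose team_id is in that set.
Inner query → {1}

1 | 2 ; 3 | 2 ; 13 | 1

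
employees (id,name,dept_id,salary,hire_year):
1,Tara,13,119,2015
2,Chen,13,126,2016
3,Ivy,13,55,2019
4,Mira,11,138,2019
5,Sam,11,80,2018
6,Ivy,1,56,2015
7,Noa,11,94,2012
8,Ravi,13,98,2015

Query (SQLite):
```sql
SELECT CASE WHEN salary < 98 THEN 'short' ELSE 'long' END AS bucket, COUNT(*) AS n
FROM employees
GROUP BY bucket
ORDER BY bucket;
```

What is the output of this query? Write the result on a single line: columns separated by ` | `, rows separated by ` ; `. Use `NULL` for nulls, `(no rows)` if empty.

long | 4 ; short | 4

Bucket rows by salary < 98 → 'short' else 'long'; count each bucket.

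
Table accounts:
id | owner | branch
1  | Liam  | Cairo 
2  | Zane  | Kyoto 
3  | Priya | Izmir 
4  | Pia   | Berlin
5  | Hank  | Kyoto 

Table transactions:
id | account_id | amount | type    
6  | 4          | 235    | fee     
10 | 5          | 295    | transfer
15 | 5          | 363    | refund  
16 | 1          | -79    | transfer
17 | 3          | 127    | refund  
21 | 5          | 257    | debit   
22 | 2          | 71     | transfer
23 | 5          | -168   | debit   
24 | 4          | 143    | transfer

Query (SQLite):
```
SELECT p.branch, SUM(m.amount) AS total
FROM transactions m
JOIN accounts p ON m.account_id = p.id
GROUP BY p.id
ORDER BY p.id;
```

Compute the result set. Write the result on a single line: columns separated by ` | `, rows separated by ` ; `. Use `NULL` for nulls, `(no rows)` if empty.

Join each transactions row to its accounts via account_id.
Group joined rows by accounts.id; compute SUM(m.amount) per group.
  1: ids {16} → SUM(m.amount)=-79
  2: ids {22} → SUM(m.amount)=71
  3: ids {17} → SUM(m.amount)=127
  4: ids {6, 24} → SUM(m.amount)=378
  5: ids {10, 15, 21, 23} → SUM(m.amount)=747

Cairo | -79 ; Kyoto | 71 ; Izmir | 127 ; Berlin | 378 ; Kyoto | 747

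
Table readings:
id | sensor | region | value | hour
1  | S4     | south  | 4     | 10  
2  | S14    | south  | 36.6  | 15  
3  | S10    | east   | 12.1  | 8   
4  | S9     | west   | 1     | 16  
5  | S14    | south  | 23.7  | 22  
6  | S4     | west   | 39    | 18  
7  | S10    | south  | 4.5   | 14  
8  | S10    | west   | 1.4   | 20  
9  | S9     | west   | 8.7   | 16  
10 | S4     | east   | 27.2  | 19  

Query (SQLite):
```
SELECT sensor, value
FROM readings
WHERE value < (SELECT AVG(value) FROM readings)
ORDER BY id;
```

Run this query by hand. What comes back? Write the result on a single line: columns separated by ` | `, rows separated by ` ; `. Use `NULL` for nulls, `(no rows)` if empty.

Scalar subquery: AVG(value) over all readings rows = 15.82 (≈; comparison uses full precision).
Keep rows where value < that value.

S4 | 4 ; S10 | 12.1 ; S9 | 1 ; S10 | 4.5 ; S10 | 1.4 ; S9 | 8.7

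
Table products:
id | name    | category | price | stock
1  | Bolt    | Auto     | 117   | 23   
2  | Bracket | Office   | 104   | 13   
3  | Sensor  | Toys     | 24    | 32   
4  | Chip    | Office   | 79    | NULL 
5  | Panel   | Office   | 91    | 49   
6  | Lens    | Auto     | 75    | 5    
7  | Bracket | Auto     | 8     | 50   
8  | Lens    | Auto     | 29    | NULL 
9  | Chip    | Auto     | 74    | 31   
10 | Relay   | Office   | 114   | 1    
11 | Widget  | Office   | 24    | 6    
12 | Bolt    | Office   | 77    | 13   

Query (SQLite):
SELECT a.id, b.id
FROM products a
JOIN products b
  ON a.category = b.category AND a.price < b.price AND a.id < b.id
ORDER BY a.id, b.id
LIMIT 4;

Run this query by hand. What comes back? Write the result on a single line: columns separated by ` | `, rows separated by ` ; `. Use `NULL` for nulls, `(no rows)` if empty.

2 | 10 ; 4 | 5 ; 4 | 10 ; 5 | 10

Pairs (a,b) with same category, a.price < b.price, a.id < b.id.
category groups: Auto:{1,6,7,8,9} Office:{2,4,5,10,11,12} Toys:{3}
Ordered by (a.id, b.id); first 4.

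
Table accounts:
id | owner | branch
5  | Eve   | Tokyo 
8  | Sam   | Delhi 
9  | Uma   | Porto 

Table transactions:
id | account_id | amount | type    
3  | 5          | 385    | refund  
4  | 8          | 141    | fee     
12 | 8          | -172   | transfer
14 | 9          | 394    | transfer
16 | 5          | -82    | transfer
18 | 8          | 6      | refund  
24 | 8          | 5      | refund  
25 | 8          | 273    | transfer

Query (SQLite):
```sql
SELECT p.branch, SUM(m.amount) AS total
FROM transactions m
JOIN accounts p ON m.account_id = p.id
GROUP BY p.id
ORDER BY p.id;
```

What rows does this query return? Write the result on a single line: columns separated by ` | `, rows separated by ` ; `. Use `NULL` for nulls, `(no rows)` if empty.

Join each transactions row to its accounts via account_id.
Group joined rows by accounts.id; compute SUM(m.amount) per group.
  5: ids {3, 16} → SUM(m.amount)=303
  8: ids {4, 12, 18, 24, 25} → SUM(m.amount)=253
  9: ids {14} → SUM(m.amount)=394

Tokyo | 303 ; Delhi | 253 ; Porto | 394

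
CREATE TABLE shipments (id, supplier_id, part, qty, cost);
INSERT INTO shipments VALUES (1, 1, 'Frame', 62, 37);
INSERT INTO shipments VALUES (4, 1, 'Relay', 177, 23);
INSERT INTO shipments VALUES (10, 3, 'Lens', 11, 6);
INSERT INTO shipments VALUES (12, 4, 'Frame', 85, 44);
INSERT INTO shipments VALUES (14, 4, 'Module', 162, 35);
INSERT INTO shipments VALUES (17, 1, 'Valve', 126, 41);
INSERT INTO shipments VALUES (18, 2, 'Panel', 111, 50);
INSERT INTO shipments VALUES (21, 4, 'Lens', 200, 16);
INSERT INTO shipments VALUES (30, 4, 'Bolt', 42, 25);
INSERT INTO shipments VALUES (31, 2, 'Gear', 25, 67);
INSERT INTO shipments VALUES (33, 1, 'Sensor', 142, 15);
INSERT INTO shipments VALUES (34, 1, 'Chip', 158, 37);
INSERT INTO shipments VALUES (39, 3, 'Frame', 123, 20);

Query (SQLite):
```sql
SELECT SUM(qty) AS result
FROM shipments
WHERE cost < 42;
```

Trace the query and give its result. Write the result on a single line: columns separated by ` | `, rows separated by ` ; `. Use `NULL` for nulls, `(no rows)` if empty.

Rows where cost < 42 → qty values: [62, 177, 11, 162, 126, 200, 42, 142, 158, 123].
SUM of non-NULL values = 1203.

1203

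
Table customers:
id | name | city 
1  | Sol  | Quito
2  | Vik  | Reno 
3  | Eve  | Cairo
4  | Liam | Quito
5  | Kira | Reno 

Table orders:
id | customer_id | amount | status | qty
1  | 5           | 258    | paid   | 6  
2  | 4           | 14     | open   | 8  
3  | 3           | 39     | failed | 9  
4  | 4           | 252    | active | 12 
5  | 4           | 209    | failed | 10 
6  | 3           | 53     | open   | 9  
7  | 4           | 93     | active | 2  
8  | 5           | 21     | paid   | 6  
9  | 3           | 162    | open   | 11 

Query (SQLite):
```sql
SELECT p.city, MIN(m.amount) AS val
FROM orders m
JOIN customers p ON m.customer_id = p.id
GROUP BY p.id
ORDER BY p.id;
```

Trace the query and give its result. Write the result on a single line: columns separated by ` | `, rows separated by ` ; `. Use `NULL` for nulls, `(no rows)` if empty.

Cairo | 39 ; Quito | 14 ; Reno | 21

Join each orders row to its customers via customer_id.
Group joined rows by customers.id; compute MIN(m.amount) per group.
  3: ids {3, 6, 9} → MIN(m.amount)=39
  4: ids {2, 4, 5, 7} → MIN(m.amount)=14
  5: ids {1, 8} → MIN(m.amount)=21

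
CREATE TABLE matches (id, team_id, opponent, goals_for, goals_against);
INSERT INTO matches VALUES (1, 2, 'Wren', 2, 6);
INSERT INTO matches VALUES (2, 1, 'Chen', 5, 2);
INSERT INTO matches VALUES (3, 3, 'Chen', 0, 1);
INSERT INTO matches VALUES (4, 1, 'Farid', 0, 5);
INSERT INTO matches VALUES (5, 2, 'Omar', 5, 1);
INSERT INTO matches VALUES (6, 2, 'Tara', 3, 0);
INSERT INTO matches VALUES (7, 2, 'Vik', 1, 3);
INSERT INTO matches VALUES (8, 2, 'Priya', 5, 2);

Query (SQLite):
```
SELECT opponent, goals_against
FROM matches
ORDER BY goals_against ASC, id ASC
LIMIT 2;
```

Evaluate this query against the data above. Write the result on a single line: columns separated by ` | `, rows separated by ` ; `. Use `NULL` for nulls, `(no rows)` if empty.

Sort by goals_against asc, tiebreak id asc: (0, id=6), (1, id=3), (1, id=5), (2, id=2), (2, id=8) …. Take first 2.

Tara | 0 ; Chen | 1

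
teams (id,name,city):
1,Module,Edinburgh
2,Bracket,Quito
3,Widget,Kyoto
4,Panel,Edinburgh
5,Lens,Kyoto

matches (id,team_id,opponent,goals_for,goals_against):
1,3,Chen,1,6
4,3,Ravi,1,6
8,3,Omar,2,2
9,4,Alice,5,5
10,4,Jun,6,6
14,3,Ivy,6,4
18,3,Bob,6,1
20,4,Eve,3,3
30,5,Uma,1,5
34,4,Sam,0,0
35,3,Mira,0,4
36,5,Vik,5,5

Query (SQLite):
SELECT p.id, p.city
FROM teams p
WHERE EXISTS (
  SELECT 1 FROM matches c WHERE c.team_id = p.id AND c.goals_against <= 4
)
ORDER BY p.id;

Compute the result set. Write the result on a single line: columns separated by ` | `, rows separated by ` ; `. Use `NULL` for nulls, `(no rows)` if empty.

3 | Kyoto ; 4 | Edinburgh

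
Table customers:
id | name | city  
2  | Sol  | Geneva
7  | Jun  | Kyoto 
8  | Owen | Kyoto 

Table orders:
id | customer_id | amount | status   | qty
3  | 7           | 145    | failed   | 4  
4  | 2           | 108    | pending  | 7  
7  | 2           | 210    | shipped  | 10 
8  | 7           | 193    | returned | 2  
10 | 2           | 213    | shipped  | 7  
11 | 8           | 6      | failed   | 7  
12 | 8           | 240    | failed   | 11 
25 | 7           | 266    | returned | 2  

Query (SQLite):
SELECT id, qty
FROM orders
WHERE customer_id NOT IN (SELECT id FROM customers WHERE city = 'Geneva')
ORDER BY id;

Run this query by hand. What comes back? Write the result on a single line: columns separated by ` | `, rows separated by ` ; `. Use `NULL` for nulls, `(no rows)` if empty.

3 | 4 ; 8 | 2 ; 11 | 7 ; 12 | 11 ; 25 | 2

Inner query: customers.id where city = 'Geneva'.
Outer: keep orders rows whose customer_id is not in that set.
Inner query → {2}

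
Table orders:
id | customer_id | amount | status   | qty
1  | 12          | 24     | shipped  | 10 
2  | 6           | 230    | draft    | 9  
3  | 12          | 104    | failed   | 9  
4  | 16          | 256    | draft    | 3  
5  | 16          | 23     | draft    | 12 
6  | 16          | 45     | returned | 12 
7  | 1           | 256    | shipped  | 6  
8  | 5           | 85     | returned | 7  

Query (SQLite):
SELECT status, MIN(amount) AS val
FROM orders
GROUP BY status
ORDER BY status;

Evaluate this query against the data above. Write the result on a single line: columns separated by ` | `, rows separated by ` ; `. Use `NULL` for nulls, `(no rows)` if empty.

draft | 23 ; failed | 104 ; returned | 45 ; shipped | 24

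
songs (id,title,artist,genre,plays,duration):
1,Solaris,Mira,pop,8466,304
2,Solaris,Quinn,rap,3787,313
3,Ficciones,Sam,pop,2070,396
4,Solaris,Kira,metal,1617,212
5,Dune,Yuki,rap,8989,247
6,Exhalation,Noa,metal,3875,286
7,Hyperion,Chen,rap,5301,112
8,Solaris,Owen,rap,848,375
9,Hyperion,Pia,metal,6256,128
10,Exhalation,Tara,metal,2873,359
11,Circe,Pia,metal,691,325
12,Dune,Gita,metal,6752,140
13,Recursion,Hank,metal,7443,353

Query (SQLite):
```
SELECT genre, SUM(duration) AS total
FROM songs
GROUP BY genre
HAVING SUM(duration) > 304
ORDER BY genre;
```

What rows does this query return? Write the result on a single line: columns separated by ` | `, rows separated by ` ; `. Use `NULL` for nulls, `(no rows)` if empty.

metal | 1803 ; pop | 700 ; rap | 1047

Partition songs by genre; compute SUM(duration) within each group.
HAVING: keep groups where SUM(duration) > 304.
  metal: ids {4, 6, 9, 10, 11, 12, 13} → SUM(duration)=1803
  pop: ids {1, 3} → SUM(duration)=700
  rap: ids {2, 5, 7, 8} → SUM(duration)=1047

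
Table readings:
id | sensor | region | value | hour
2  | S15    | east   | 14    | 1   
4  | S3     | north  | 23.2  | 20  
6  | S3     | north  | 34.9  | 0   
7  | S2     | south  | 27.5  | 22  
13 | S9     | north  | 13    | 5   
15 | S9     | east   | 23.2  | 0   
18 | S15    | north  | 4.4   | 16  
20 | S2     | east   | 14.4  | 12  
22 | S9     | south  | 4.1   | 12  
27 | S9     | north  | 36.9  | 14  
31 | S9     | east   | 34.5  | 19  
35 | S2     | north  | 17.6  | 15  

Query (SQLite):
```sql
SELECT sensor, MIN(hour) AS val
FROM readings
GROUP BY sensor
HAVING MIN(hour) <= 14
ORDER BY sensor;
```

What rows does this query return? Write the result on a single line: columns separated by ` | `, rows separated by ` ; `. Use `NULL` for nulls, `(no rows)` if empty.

S15 | 1 ; S2 | 12 ; S3 | 0 ; S9 | 0

Partition readings by sensor; compute MIN(hour) within each group.
HAVING: keep groups where MIN(hour) <= 14.
  S15: ids {2, 18} → MIN(hour)=1
  S2: ids {7, 20, 35} → MIN(hour)=12
  S3: ids {4, 6} → MIN(hour)=0
  S9: ids {13, 15, 22, 27, 31} → MIN(hour)=0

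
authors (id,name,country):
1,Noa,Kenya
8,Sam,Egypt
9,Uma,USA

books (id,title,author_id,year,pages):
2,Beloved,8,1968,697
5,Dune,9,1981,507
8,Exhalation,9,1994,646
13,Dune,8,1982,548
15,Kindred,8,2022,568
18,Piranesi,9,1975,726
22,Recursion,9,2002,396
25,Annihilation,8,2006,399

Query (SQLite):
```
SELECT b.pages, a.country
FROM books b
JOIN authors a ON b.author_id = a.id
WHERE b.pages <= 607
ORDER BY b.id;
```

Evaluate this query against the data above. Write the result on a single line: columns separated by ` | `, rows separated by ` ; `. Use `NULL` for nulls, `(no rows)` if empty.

Each books row matches the authors row where author_id = authors.id.
Then keep rows with b.pages <= 607.

507 | USA ; 548 | Egypt ; 568 | Egypt ; 396 | USA ; 399 | Egypt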